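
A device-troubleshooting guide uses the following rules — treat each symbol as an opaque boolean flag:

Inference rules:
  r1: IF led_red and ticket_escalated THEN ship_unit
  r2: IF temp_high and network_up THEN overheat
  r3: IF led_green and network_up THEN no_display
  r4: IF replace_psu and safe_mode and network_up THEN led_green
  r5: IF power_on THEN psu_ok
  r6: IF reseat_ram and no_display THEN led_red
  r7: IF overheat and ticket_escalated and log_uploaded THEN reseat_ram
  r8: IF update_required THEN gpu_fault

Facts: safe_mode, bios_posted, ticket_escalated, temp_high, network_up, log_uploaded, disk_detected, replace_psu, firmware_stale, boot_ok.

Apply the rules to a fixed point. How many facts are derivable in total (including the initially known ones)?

16

Round 1: r2 [IF temp_high and network_up THEN overheat]; r4 [IF replace_psu and safe_mode and network_up THEN led_green]. Adds overheat, led_green.
Round 2: r3 [IF led_green and network_up THEN no_display]; r7 [IF overheat and ticket_escalated and log_uploaded THEN reseat_ram]. Adds no_display, reseat_ram.
Round 3: r6 [IF reseat_ram and no_display THEN led_red]. Adds led_red.
Round 4: r1 [IF led_red and ticket_escalated THEN ship_unit]. Adds ship_unit.
Closure: {bios_posted, boot_ok, disk_detected, firmware_stale, led_green, led_red, log_uploaded, network_up, no_display, overheat, replace_psu, reseat_ram, safe_mode, ship_unit, temp_high, ticket_escalated} — 16 facts.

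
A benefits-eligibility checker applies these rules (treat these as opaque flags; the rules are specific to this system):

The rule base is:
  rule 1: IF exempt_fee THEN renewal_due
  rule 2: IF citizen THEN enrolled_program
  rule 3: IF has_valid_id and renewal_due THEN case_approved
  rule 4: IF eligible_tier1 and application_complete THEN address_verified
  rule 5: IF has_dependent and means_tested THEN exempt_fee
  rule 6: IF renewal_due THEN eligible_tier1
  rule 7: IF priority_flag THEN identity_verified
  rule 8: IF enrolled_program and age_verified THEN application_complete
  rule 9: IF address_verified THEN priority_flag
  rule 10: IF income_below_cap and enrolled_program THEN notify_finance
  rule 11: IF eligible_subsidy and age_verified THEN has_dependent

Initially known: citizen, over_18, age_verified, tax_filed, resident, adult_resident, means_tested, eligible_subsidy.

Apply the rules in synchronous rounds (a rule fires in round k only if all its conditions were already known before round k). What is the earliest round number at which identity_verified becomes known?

7

Round 1 fires rule 2, rule 11, giving enrolled_program, has_dependent.
Round 2 fires rule 5, rule 8, giving exempt_fee, application_complete.
Round 3 fires rule 1, giving renewal_due.
Round 4 fires rule 6, giving eligible_tier1.
Round 5 fires rule 4, giving address_verified.
Round 6 fires rule 9, giving priority_flag.
Round 7 fires rule 7, giving identity_verified.
identity_verified first appears in round 7.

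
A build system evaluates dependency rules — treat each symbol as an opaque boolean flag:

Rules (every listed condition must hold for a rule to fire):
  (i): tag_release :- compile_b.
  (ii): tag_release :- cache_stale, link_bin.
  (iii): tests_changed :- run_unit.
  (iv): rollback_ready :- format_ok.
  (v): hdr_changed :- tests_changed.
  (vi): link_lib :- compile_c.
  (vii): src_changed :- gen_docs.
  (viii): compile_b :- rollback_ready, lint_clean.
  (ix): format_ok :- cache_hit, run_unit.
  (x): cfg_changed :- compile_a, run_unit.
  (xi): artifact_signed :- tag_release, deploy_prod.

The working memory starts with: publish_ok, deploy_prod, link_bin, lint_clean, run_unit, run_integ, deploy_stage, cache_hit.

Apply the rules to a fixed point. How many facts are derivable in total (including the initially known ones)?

Round 1 — (iii), (ix), derive tests_changed, format_ok.
Round 2 — (iv), (v), derive rollback_ready, hdr_changed.
Round 3 — (viii), derive compile_b.
Round 4 — (i), derive tag_release.
Round 5 — (xi), derive artifact_signed.
Closure: {artifact_signed, cache_hit, compile_b, deploy_prod, deploy_stage, format_ok, hdr_changed, link_bin, lint_clean, publish_ok, rollback_ready, run_integ, run_unit, tag_release, tests_changed} — 15 facts.

15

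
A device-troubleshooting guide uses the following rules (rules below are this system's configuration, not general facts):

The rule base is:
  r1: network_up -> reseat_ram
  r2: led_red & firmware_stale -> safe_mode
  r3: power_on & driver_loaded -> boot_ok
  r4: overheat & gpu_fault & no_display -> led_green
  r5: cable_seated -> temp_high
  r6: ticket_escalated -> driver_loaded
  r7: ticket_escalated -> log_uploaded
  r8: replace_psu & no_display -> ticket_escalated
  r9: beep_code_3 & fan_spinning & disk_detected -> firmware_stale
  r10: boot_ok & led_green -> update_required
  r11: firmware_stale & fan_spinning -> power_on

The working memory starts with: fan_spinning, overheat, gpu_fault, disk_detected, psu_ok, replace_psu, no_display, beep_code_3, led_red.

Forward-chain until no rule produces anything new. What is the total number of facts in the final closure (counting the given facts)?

18

[1] r4 [overheat & gpu_fault & no_display -> led_green]; r8 [replace_psu & no_display -> ticket_escalated]; r9 [beep_code_3 & fan_spinning & disk_detected -> firmware_stale]. ⇒ new: led_green, ticket_escalated, firmware_stale.
[2] r2 [led_red & firmware_stale -> safe_mode]; r6 [ticket_escalated -> driver_loaded]; r7 [ticket_escalated -> log_uploaded]; r11 [firmware_stale & fan_spinning -> power_on]. ⇒ new: safe_mode, driver_loaded, log_uploaded, power_on.
[3] r3 [power_on & driver_loaded -> boot_ok]. ⇒ new: boot_ok.
[4] r10 [boot_ok & led_green -> update_required]. ⇒ new: update_required.
Closure: {beep_code_3, boot_ok, disk_detected, driver_loaded, fan_spinning, firmware_stale, gpu_fault, led_green, led_red, log_uploaded, no_display, overheat, power_on, psu_ok, replace_psu, safe_mode, ticket_escalated, update_required} — 18 facts.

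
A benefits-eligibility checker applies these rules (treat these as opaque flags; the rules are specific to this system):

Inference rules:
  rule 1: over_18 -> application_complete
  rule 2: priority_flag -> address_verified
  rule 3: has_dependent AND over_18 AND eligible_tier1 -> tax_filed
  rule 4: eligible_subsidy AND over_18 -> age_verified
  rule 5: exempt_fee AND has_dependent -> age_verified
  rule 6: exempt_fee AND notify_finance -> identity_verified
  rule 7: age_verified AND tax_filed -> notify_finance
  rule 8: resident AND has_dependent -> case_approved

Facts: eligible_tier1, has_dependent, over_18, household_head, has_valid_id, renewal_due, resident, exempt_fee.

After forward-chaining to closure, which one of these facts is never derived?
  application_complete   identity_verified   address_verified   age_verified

address_verified

Round 1 fires rule 1, rule 3, rule 5, rule 8, giving application_complete, tax_filed, age_verified, case_approved.
Round 2 fires rule 7, giving notify_finance.
Round 3 fires rule 6, giving identity_verified.
Derived: application_complete (round 1), age_verified (round 1), identity_verified (round 3). address_verified never appears in any round.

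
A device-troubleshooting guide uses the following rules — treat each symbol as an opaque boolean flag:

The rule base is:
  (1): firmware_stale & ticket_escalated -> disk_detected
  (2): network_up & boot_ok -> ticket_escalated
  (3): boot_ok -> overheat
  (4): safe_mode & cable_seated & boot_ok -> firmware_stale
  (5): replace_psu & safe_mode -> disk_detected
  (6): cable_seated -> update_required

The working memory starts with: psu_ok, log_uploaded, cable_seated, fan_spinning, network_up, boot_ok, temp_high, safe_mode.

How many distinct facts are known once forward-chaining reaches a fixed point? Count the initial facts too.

[1] (2) [network_up & boot_ok -> ticket_escalated]; (3) [boot_ok -> overheat]; (4) [safe_mode & cable_seated & boot_ok -> firmware_stale]; (6) [cable_seated -> update_required]. ⇒ new: ticket_escalated, overheat, firmware_stale, update_required.
[2] (1) [firmware_stale & ticket_escalated -> disk_detected]. ⇒ new: disk_detected.
Closure: {boot_ok, cable_seated, disk_detected, fan_spinning, firmware_stale, log_uploaded, network_up, overheat, psu_ok, safe_mode, temp_high, ticket_escalated, update_required} — 13 facts.

13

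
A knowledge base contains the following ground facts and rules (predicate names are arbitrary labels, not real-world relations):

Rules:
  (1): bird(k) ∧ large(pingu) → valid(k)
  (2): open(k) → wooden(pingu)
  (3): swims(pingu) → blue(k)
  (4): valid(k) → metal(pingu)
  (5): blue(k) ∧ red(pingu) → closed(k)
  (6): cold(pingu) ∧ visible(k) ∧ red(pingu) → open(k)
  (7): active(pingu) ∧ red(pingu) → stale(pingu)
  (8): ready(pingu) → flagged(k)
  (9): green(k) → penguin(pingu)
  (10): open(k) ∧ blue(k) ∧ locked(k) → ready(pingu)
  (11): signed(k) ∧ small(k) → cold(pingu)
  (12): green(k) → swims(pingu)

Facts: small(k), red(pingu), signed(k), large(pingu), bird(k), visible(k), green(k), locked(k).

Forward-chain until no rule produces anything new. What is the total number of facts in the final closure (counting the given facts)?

19

Round 1: (1) [bird(k) ∧ large(pingu) → valid(k)]; (9) [green(k) → penguin(pingu)]; (11) [signed(k) ∧ small(k) → cold(pingu)]; (12) [green(k) → swims(pingu)]. Adds valid(k), penguin(pingu), cold(pingu), swims(pingu).
Round 2: (3) [swims(pingu) → blue(k)]; (4) [valid(k) → metal(pingu)]; (6) [cold(pingu) ∧ visible(k) ∧ red(pingu) → open(k)]. Adds blue(k), metal(pingu), open(k).
Round 3: (2) [open(k) → wooden(pingu)]; (5) [blue(k) ∧ red(pingu) → closed(k)]; (10) [open(k) ∧ blue(k) ∧ locked(k) → ready(pingu)]. Adds wooden(pingu), closed(k), ready(pingu).
Round 4: (8) [ready(pingu) → flagged(k)]. Adds flagged(k).
Closure: {bird(k), blue(k), closed(k), cold(pingu), flagged(k), green(k), large(pingu), locked(k), metal(pingu), open(k), penguin(pingu), ready(pingu), red(pingu), signed(k), small(k), swims(pingu), valid(k), visible(k), wooden(pingu)} — 19 facts.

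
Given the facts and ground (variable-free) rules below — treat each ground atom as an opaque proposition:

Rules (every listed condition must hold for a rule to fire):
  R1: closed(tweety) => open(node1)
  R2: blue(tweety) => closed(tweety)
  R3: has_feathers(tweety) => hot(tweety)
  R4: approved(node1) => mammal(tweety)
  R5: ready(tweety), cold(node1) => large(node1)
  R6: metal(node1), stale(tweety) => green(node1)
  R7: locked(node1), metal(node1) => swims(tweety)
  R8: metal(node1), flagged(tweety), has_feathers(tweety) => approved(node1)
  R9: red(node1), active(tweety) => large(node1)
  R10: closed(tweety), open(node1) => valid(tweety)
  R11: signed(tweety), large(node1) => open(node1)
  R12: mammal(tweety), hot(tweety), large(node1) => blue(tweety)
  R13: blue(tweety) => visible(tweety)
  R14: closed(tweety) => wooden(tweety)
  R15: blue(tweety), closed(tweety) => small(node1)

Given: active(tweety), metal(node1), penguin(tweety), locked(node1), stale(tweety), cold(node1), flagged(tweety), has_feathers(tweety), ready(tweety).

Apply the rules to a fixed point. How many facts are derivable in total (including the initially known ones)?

Round 1 fires R3, R5, R6, R7, R8, giving hot(tweety), large(node1), green(node1), swims(tweety), approved(node1).
Round 2 fires R4, giving mammal(tweety).
Round 3 fires R12, giving blue(tweety).
Round 4 fires R2, R13, giving closed(tweety), visible(tweety).
Round 5 fires R1, R14, R15, giving open(node1), wooden(tweety), small(node1).
Round 6 fires R10, giving valid(tweety).
Closure: {active(tweety), approved(node1), blue(tweety), closed(tweety), cold(node1), flagged(tweety), green(node1), has_feathers(tweety), hot(tweety), large(node1), locked(node1), mammal(tweety), metal(node1), open(node1), penguin(tweety), ready(tweety), small(node1), stale(tweety), swims(tweety), valid(tweety), visible(tweety), wooden(tweety)} — 22 facts.

22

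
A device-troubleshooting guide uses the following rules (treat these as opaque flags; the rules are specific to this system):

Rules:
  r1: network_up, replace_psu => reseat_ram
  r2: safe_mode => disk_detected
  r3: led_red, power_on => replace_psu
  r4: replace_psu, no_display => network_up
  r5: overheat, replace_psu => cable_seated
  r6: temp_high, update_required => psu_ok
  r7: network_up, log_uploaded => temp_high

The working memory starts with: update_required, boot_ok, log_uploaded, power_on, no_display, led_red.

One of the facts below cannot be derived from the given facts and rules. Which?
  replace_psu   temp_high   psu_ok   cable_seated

cable_seated

Round 1: r3 [led_red, power_on => replace_psu]. Adds replace_psu.
Round 2: r4 [replace_psu, no_display => network_up]. Adds network_up.
Round 3: r1 [network_up, replace_psu => reseat_ram]; r7 [network_up, log_uploaded => temp_high]. Adds reseat_ram, temp_high.
Round 4: r6 [temp_high, update_required => psu_ok]. Adds psu_ok.
Derived: temp_high (round 3), psu_ok (round 4), replace_psu (round 1). cable_seated never appears in any round.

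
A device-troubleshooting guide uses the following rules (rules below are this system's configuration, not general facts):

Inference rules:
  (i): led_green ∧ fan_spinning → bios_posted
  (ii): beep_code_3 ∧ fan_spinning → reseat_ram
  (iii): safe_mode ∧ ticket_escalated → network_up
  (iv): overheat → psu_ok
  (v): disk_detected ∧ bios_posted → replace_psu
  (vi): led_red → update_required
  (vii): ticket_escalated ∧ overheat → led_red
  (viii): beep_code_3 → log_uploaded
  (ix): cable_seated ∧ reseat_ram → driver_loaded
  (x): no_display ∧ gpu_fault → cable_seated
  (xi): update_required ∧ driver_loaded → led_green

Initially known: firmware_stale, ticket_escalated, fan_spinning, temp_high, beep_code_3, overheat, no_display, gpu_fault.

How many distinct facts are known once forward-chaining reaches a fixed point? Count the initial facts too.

Round 1 fires (ii), (iv), (vii), (viii), (x), giving reseat_ram, psu_ok, led_red, log_uploaded, cable_seated.
Round 2 fires (vi), (ix), giving update_required, driver_loaded.
Round 3 fires (xi), giving led_green.
Round 4 fires (i), giving bios_posted.
Closure: {beep_code_3, bios_posted, cable_seated, driver_loaded, fan_spinning, firmware_stale, gpu_fault, led_green, led_red, log_uploaded, no_display, overheat, psu_ok, reseat_ram, temp_high, ticket_escalated, update_required} — 17 facts.

17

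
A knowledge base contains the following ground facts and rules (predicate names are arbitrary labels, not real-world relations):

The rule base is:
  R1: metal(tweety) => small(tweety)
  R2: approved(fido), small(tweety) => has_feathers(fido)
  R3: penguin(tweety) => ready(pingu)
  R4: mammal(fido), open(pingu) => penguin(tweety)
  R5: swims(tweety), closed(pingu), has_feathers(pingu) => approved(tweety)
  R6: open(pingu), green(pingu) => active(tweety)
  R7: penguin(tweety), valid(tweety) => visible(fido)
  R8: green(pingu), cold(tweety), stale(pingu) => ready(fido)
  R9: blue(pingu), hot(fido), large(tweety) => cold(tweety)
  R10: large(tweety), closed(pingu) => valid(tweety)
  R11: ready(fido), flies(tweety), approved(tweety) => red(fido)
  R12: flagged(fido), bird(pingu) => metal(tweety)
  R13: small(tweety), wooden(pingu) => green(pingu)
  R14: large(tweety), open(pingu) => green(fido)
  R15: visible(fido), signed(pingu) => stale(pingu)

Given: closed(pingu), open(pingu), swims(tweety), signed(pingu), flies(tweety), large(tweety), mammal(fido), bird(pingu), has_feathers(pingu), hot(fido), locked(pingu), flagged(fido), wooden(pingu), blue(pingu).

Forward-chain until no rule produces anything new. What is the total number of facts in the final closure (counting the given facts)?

Round 1 — R4, R5, R9, R10, R12, R14, derive penguin(tweety), approved(tweety), cold(tweety), valid(tweety), metal(tweety), green(fido).
Round 2 — R1, R3, R7, derive small(tweety), ready(pingu), visible(fido).
Round 3 — R13, R15, derive green(pingu), stale(pingu).
Round 4 — R6, R8, derive active(tweety), ready(fido).
Round 5 — R11, derive red(fido).
Closure: {active(tweety), approved(tweety), bird(pingu), blue(pingu), closed(pingu), cold(tweety), flagged(fido), flies(tweety), green(fido), green(pingu), has_feathers(pingu), hot(fido), large(tweety), locked(pingu), mammal(fido), metal(tweety), open(pingu), penguin(tweety), ready(fido), ready(pingu), red(fido), signed(pingu), small(tweety), stale(pingu), swims(tweety), valid(tweety), visible(fido), wooden(pingu)} — 28 facts.

28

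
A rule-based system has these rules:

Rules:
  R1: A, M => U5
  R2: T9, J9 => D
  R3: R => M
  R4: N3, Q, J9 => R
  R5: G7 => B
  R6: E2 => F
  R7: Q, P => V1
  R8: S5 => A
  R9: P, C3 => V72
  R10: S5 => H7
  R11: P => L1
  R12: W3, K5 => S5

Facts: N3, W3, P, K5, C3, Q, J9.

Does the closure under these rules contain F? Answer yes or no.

Round 1 fires R4, R7, R9, R11, R12, giving R, V1, V72, L1, S5.
Round 2 fires R3, R8, R10, giving M, A, H7.
Round 3 fires R1, giving U5.
Fixed point reached. F is concluded only by R6; R6 needs E2 (never derived).

no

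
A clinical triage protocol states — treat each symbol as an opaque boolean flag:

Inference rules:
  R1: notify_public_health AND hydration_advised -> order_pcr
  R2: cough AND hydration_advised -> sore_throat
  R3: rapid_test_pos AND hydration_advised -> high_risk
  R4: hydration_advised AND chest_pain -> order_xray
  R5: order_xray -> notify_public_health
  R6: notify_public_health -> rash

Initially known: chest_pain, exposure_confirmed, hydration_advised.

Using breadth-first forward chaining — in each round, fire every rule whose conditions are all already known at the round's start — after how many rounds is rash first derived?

[1] R4 [hydration_advised AND chest_pain -> order_xray]. ⇒ new: order_xray.
[2] R5 [order_xray -> notify_public_health]. ⇒ new: notify_public_health.
[3] R1 [notify_public_health AND hydration_advised -> order_pcr]; R6 [notify_public_health -> rash]. ⇒ new: order_pcr, rash.
rash first appears in round 3.

3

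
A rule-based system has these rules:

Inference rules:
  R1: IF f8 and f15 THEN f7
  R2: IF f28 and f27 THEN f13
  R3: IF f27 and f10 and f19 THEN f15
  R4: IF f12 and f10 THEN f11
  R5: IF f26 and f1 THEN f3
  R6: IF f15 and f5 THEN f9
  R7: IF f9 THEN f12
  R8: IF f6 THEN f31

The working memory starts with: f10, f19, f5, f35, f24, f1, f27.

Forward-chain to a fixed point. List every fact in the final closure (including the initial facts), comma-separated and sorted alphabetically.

f1, f10, f11, f12, f15, f19, f24, f27, f35, f5, f9

Round 1 — R3, derive f15.
Round 2 — R6, derive f9.
Round 3 — R7, derive f12.
Round 4 — R4, derive f11.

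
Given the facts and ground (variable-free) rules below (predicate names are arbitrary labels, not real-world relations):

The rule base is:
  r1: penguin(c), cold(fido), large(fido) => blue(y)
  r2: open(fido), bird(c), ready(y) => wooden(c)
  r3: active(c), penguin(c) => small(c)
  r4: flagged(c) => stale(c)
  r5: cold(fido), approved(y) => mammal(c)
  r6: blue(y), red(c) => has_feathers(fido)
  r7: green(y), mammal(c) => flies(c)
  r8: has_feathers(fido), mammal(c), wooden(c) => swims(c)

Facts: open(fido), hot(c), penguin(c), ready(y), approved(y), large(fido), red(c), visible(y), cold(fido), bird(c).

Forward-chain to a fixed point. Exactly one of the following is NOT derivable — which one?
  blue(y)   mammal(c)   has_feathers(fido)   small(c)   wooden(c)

Round 1 — r1, r2, r5, derive blue(y), wooden(c), mammal(c).
Round 2 — r6, derive has_feathers(fido).
Round 3 — r8, derive swims(c).
Derived: has_feathers(fido) (round 2), mammal(c) (round 1), blue(y) (round 1), wooden(c) (round 1). small(c) never appears in any round.

small(c)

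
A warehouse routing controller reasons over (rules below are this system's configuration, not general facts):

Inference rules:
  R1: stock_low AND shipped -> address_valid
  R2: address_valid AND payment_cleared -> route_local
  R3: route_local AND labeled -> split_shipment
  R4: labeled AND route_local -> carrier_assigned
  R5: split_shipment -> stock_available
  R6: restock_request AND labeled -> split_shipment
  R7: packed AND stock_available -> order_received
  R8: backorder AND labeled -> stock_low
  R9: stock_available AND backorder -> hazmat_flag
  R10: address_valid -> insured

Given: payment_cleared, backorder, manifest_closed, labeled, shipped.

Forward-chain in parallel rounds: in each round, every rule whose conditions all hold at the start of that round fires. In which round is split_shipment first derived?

4

Round 1 — R8, derive stock_low.
Round 2 — R1, derive address_valid.
Round 3 — R2, R10, derive route_local, insured.
Round 4 — R3, R4, derive split_shipment, carrier_assigned.
split_shipment first appears in round 4.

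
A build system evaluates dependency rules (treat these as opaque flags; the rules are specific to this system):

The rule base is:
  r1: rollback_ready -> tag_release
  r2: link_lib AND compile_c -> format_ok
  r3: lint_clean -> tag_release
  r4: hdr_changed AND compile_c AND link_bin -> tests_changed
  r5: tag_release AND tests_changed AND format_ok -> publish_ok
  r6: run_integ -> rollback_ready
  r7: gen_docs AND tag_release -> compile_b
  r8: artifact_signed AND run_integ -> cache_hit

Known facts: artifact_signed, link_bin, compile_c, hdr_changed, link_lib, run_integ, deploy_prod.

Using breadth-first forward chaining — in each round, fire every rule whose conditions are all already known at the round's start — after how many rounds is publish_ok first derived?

Round 1 — r2, r4, r6, r8, derive format_ok, tests_changed, rollback_ready, cache_hit.
Round 2 — r1, derive tag_release.
Round 3 — r5, derive publish_ok.
publish_ok first appears in round 3.

3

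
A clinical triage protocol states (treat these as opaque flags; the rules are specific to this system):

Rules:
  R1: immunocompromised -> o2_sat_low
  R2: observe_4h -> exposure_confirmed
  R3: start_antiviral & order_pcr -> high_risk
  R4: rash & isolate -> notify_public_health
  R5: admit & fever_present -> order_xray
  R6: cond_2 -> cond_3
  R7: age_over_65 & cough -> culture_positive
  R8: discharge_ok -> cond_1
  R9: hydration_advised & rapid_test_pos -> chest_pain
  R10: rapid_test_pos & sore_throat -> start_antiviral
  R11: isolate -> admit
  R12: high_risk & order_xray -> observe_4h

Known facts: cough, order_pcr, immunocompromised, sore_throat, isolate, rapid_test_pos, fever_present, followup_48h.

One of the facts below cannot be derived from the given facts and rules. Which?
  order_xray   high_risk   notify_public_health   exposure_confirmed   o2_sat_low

Round 1 fires R1, R10, R11, giving o2_sat_low, start_antiviral, admit.
Round 2 fires R3, R5, giving high_risk, order_xray.
Round 3 fires R12, giving observe_4h.
Round 4 fires R2, giving exposure_confirmed.
Derived: order_xray (round 2), high_risk (round 2), o2_sat_low (round 1), exposure_confirmed (round 4). notify_public_health never appears in any round.

notify_public_health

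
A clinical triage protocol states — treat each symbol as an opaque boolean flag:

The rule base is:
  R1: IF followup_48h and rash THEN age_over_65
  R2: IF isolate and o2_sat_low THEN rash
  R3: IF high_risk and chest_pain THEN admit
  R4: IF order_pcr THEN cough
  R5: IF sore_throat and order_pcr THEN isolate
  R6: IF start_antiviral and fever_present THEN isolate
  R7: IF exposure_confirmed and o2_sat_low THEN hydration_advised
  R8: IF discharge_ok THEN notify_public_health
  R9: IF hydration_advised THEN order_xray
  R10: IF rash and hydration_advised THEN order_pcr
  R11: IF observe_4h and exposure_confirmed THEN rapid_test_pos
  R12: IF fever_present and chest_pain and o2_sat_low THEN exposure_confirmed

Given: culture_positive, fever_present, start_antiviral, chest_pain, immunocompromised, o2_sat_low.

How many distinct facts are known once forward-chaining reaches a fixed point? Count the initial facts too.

13

Round 1: R6 [IF start_antiviral and fever_present THEN isolate]; R12 [IF fever_present and chest_pain and o2_sat_low THEN exposure_confirmed]. Adds isolate, exposure_confirmed.
Round 2: R2 [IF isolate and o2_sat_low THEN rash]; R7 [IF exposure_confirmed and o2_sat_low THEN hydration_advised]. Adds rash, hydration_advised.
Round 3: R9 [IF hydration_advised THEN order_xray]; R10 [IF rash and hydration_advised THEN order_pcr]. Adds order_xray, order_pcr.
Round 4: R4 [IF order_pcr THEN cough]. Adds cough.
Closure: {chest_pain, cough, culture_positive, exposure_confirmed, fever_present, hydration_advised, immunocompromised, isolate, o2_sat_low, order_pcr, order_xray, rash, start_antiviral} — 13 facts.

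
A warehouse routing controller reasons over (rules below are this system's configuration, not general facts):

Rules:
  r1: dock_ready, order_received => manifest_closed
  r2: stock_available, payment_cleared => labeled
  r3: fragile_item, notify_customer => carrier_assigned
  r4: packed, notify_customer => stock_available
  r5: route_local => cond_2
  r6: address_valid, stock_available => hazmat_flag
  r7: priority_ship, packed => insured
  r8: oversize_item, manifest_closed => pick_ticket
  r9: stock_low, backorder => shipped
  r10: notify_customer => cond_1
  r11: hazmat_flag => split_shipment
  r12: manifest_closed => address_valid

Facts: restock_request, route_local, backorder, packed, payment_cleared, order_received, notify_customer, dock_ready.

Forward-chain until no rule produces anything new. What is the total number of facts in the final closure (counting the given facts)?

16

Round 1: r1 [dock_ready, order_received => manifest_closed]; r4 [packed, notify_customer => stock_available]; r5 [route_local => cond_2]; r10 [notify_customer => cond_1]. New: manifest_closed, stock_available, cond_2, cond_1.
Round 2: r2 [stock_available, payment_cleared => labeled]; r12 [manifest_closed => address_valid]. New: labeled, address_valid.
Round 3: r6 [address_valid, stock_available => hazmat_flag]. New: hazmat_flag.
Round 4: r11 [hazmat_flag => split_shipment]. New: split_shipment.
Closure: {address_valid, backorder, cond_1, cond_2, dock_ready, hazmat_flag, labeled, manifest_closed, notify_customer, order_received, packed, payment_cleared, restock_request, route_local, split_shipment, stock_available} — 16 facts.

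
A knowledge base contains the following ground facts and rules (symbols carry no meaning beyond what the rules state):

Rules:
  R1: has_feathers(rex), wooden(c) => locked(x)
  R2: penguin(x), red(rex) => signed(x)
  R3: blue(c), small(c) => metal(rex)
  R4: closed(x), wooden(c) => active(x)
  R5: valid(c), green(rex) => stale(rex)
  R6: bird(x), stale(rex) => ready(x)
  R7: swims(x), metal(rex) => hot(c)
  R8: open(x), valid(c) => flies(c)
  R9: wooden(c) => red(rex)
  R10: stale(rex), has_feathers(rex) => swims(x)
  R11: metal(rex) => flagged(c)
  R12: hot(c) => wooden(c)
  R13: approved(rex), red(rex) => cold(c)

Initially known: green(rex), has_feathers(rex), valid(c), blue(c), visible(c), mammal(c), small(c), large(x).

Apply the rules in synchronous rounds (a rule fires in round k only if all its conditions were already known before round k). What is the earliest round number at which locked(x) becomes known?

5

Round 1: R3 [blue(c), small(c) => metal(rex)]; R5 [valid(c), green(rex) => stale(rex)]. New: metal(rex), stale(rex).
Round 2: R10 [stale(rex), has_feathers(rex) => swims(x)]; R11 [metal(rex) => flagged(c)]. New: swims(x), flagged(c).
Round 3: R7 [swims(x), metal(rex) => hot(c)]. New: hot(c).
Round 4: R12 [hot(c) => wooden(c)]. New: wooden(c).
Round 5: R1 [has_feathers(rex), wooden(c) => locked(x)]; R9 [wooden(c) => red(rex)]. New: locked(x), red(rex).
locked(x) first appears in round 5.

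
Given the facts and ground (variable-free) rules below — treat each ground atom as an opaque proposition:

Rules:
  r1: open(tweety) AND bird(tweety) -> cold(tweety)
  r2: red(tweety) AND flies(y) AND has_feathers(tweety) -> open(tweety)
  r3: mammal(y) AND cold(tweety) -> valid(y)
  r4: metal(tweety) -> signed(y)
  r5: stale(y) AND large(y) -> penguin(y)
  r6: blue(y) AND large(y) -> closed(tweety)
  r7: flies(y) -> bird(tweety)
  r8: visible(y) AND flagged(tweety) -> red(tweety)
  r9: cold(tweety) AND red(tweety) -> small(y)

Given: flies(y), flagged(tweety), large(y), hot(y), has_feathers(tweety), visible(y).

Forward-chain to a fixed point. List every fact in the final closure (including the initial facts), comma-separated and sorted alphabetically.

bird(tweety), cold(tweety), flagged(tweety), flies(y), has_feathers(tweety), hot(y), large(y), open(tweety), red(tweety), small(y), visible(y)

Round 1 fires r7, r8, giving bird(tweety), red(tweety).
Round 2 fires r2, giving open(tweety).
Round 3 fires r1, giving cold(tweety).
Round 4 fires r9, giving small(y).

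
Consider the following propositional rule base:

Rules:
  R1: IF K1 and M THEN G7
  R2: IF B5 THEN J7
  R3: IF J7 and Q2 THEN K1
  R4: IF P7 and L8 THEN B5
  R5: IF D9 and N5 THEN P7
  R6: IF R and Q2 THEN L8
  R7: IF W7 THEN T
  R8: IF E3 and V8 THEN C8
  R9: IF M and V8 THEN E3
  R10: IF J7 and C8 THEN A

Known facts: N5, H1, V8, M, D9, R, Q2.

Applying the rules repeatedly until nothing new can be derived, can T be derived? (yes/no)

Round 1 — R5, R6, R9, derive P7, L8, E3.
Round 2 — R4, R8, derive B5, C8.
Round 3 — R2, derive J7.
Round 4 — R3, R10, derive K1, A.
Round 5 — R1, derive G7.
Fixed point reached. T is concluded only by R7; R7 needs W7 (never derived).

no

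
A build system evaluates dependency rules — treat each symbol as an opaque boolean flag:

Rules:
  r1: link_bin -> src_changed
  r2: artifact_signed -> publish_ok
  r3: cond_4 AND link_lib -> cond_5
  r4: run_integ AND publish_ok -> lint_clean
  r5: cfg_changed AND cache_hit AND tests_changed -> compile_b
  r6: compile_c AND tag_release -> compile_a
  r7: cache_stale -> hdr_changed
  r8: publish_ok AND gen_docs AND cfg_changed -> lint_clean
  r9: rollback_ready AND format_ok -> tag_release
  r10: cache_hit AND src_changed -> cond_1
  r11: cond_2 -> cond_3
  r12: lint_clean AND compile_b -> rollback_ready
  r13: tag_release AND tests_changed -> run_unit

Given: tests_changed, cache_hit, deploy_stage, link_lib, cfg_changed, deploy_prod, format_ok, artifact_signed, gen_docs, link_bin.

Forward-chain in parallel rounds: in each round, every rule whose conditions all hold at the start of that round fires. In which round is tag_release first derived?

Round 1: r1 [link_bin -> src_changed]; r2 [artifact_signed -> publish_ok]; r5 [cfg_changed AND cache_hit AND tests_changed -> compile_b]. Adds src_changed, publish_ok, compile_b.
Round 2: r8 [publish_ok AND gen_docs AND cfg_changed -> lint_clean]; r10 [cache_hit AND src_changed -> cond_1]. Adds lint_clean, cond_1.
Round 3: r12 [lint_clean AND compile_b -> rollback_ready]. Adds rollback_ready.
Round 4: r9 [rollback_ready AND format_ok -> tag_release]. Adds tag_release.
tag_release first appears in round 4.

4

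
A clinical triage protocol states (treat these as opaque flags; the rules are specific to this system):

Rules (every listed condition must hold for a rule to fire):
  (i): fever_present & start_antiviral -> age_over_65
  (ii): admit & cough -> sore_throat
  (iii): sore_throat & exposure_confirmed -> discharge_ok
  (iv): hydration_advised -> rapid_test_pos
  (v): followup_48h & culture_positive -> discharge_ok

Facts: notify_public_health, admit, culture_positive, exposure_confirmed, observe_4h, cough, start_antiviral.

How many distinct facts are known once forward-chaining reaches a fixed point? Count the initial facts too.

9

[1] (ii) [admit & cough -> sore_throat]. ⇒ new: sore_throat.
[2] (iii) [sore_throat & exposure_confirmed -> discharge_ok]. ⇒ new: discharge_ok.
Closure: {admit, cough, culture_positive, discharge_ok, exposure_confirmed, notify_public_health, observe_4h, sore_throat, start_antiviral} — 9 facts.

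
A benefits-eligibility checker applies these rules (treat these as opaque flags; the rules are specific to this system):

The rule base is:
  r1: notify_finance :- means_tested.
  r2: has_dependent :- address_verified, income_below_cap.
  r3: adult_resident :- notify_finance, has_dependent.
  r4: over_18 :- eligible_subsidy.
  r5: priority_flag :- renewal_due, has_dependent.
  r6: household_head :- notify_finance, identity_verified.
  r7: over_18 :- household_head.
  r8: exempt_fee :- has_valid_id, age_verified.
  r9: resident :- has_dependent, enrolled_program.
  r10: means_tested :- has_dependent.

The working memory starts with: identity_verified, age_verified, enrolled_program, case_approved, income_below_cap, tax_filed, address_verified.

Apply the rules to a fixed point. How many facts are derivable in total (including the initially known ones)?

14

Round 1: r2 [has_dependent :- address_verified, income_below_cap.]. New: has_dependent.
Round 2: r9 [resident :- has_dependent, enrolled_program.]; r10 [means_tested :- has_dependent.]. New: resident, means_tested.
Round 3: r1 [notify_finance :- means_tested.]. New: notify_finance.
Round 4: r3 [adult_resident :- notify_finance, has_dependent.]; r6 [household_head :- notify_finance, identity_verified.]. New: adult_resident, household_head.
Round 5: r7 [over_18 :- household_head.]. New: over_18.
Closure: {address_verified, adult_resident, age_verified, case_approved, enrolled_program, has_dependent, household_head, identity_verified, income_below_cap, means_tested, notify_finance, over_18, resident, tax_filed} — 14 facts.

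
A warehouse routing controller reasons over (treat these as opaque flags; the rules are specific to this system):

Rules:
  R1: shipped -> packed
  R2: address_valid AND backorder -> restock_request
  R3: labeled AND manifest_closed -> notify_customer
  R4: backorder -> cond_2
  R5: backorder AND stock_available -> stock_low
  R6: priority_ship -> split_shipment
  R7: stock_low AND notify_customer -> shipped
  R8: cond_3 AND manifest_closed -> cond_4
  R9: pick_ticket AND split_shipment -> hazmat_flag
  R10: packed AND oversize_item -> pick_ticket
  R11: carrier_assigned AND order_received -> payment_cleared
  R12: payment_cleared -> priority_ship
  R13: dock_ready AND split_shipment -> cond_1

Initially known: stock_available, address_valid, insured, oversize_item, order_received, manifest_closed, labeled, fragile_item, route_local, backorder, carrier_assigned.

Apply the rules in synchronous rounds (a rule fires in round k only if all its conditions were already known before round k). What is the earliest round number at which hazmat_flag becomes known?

5

Round 1 — R2, R3, R4, R5, R11, derive restock_request, notify_customer, cond_2, stock_low, payment_cleared.
Round 2 — R7, R12, derive shipped, priority_ship.
Round 3 — R1, R6, derive packed, split_shipment.
Round 4 — R10, derive pick_ticket.
Round 5 — R9, derive hazmat_flag.
hazmat_flag first appears in round 5.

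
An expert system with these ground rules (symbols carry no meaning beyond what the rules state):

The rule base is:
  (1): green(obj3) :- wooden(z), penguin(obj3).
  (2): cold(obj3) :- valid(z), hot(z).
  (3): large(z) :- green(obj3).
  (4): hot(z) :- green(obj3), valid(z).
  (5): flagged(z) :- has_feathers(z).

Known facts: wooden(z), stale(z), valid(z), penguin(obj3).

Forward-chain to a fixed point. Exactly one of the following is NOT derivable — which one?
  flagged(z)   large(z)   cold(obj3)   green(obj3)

flagged(z)

Round 1: (1) [green(obj3) :- wooden(z), penguin(obj3).]. New: green(obj3).
Round 2: (3) [large(z) :- green(obj3).]; (4) [hot(z) :- green(obj3), valid(z).]. New: large(z), hot(z).
Round 3: (2) [cold(obj3) :- valid(z), hot(z).]. New: cold(obj3).
Derived: large(z) (round 2), green(obj3) (round 1), cold(obj3) (round 3). flagged(z) never appears in any round.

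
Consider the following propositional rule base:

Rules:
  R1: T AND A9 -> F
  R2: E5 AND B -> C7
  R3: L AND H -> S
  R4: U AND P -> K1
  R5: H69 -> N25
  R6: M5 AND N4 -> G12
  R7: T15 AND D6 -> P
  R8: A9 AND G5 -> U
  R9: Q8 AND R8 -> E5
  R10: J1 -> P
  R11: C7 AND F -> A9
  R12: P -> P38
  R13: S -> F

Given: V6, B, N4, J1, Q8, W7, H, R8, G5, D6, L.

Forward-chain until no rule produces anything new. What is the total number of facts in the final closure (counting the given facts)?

Round 1: R3 [L AND H -> S]; R9 [Q8 AND R8 -> E5]; R10 [J1 -> P]. New: S, E5, P.
Round 2: R2 [E5 AND B -> C7]; R12 [P -> P38]; R13 [S -> F]. New: C7, P38, F.
Round 3: R11 [C7 AND F -> A9]. New: A9.
Round 4: R8 [A9 AND G5 -> U]. New: U.
Round 5: R4 [U AND P -> K1]. New: K1.
Closure: {A9, B, C7, D6, E5, F, G5, H, J1, K1, L, N4, P, P38, Q8, R8, S, U, V6, W7} — 20 facts.

20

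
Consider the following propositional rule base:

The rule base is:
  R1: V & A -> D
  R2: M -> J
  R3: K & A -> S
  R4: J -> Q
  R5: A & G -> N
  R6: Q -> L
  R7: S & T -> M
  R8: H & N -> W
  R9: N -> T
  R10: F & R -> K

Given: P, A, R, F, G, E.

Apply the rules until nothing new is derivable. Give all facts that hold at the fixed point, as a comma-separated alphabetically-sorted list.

A, E, F, G, J, K, L, M, N, P, Q, R, S, T

Round 1 fires R5, R10, giving N, K.
Round 2 fires R3, R9, giving S, T.
Round 3 fires R7, giving M.
Round 4 fires R2, giving J.
Round 5 fires R4, giving Q.
Round 6 fires R6, giving L.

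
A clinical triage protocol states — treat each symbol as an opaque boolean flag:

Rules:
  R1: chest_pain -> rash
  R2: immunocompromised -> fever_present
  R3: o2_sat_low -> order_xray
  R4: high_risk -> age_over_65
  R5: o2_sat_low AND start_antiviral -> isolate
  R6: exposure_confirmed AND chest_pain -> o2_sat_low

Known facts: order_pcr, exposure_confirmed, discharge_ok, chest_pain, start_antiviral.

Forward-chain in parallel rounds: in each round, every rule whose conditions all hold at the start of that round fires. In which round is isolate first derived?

[1] R1 [chest_pain -> rash]; R6 [exposure_confirmed AND chest_pain -> o2_sat_low]. ⇒ new: rash, o2_sat_low.
[2] R3 [o2_sat_low -> order_xray]; R5 [o2_sat_low AND start_antiviral -> isolate]. ⇒ new: order_xray, isolate.
isolate first appears in round 2.

2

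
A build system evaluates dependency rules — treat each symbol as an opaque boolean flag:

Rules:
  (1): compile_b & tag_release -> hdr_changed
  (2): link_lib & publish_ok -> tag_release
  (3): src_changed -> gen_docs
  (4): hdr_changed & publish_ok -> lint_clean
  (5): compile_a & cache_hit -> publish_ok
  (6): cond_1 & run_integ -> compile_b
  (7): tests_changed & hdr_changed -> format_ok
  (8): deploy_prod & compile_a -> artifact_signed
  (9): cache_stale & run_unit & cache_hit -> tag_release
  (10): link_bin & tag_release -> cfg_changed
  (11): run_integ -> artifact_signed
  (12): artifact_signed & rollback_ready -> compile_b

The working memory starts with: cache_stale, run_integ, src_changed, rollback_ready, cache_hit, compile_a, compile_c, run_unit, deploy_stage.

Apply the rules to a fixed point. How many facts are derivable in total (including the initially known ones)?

[1] (3) [src_changed -> gen_docs]; (5) [compile_a & cache_hit -> publish_ok]; (9) [cache_stale & run_unit & cache_hit -> tag_release]; (11) [run_integ -> artifact_signed]. ⇒ new: gen_docs, publish_ok, tag_release, artifact_signed.
[2] (12) [artifact_signed & rollback_ready -> compile_b]. ⇒ new: compile_b.
[3] (1) [compile_b & tag_release -> hdr_changed]. ⇒ new: hdr_changed.
[4] (4) [hdr_changed & publish_ok -> lint_clean]. ⇒ new: lint_clean.
Closure: {artifact_signed, cache_hit, cache_stale, compile_a, compile_b, compile_c, deploy_stage, gen_docs, hdr_changed, lint_clean, publish_ok, rollback_ready, run_integ, run_unit, src_changed, tag_release} — 16 facts.

16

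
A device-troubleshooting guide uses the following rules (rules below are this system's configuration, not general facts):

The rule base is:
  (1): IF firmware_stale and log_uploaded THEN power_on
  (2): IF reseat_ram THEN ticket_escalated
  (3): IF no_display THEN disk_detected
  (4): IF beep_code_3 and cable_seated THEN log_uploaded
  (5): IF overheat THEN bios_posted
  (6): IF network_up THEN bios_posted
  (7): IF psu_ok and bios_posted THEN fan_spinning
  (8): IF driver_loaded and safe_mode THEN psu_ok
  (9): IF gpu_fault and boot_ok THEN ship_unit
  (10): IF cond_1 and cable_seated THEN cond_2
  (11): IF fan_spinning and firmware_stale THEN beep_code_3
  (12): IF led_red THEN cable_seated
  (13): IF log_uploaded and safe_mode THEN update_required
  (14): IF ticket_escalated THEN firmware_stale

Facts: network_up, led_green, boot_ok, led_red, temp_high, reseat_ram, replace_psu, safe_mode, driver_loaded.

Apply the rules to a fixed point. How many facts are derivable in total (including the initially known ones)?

Round 1: (2) [IF reseat_ram THEN ticket_escalated]; (6) [IF network_up THEN bios_posted]; (8) [IF driver_loaded and safe_mode THEN psu_ok]; (12) [IF led_red THEN cable_seated]. New: ticket_escalated, bios_posted, psu_ok, cable_seated.
Round 2: (7) [IF psu_ok and bios_posted THEN fan_spinning]; (14) [IF ticket_escalated THEN firmware_stale]. New: fan_spinning, firmware_stale.
Round 3: (11) [IF fan_spinning and firmware_stale THEN beep_code_3]. New: beep_code_3.
Round 4: (4) [IF beep_code_3 and cable_seated THEN log_uploaded]. New: log_uploaded.
Round 5: (1) [IF firmware_stale and log_uploaded THEN power_on]; (13) [IF log_uploaded and safe_mode THEN update_required]. New: power_on, update_required.
Closure: {beep_code_3, bios_posted, boot_ok, cable_seated, driver_loaded, fan_spinning, firmware_stale, led_green, led_red, log_uploaded, network_up, power_on, psu_ok, replace_psu, reseat_ram, safe_mode, temp_high, ticket_escalated, update_required} — 19 facts.

19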